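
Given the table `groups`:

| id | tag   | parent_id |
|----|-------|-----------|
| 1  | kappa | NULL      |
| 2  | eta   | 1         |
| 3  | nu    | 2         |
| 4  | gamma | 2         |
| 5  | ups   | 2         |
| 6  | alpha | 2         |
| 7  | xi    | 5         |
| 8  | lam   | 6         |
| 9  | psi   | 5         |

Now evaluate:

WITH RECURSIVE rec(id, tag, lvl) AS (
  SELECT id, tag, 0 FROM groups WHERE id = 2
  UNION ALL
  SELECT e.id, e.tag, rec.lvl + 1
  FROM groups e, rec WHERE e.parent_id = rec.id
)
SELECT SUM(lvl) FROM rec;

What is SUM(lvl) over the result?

10

Base: id=2 (eta) at lvl 0.
Iteration 1: rows with parent_id in {2} -> nu (id 3, lvl 1), gamma (id 4, lvl 1), ups (id 5, lvl 1), alpha (id 6, lvl 1).
Iteration 2: rows with parent_id in {3,4,5,6} -> xi (id 7, lvl 2), lam (id 8, lvl 2), psi (id 9, lvl 2).
Iteration 3: no rows with parent_id in {7,8,9}; recursion stops.
SUM(lvl) = 0 + 1 + 1 + 1 + 1 + 2 + 2 + 2 = 10.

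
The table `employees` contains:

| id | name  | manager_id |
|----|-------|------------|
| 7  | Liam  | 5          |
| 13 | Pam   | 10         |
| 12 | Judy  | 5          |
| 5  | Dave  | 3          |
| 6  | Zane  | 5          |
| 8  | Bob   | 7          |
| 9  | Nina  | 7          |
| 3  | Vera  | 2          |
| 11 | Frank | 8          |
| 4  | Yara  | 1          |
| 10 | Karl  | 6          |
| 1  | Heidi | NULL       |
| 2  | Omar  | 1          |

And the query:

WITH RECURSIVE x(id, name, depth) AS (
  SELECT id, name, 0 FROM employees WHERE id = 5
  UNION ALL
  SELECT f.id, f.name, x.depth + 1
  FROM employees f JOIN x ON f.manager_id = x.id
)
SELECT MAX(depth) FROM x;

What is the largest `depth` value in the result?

3

Base: id=5 (Dave) at depth 0.
Iteration 1: rows with manager_id in {5} -> Zane (id 6, depth 1), Liam (id 7, depth 1), Judy (id 12, depth 1).
Iteration 2: rows with manager_id in {6,7,12} -> Bob (id 8, depth 2), Nina (id 9, depth 2), Karl (id 10, depth 2).
Iteration 3: rows with manager_id in {8,9,10} -> Frank (id 11, depth 3), Pam (id 13, depth 3).
Iteration 4: no rows with manager_id in {11,13}; recursion stops.
depth values: 0, 1, 1, 1, 2, 2, 2, 3, 3; the maximum is 3.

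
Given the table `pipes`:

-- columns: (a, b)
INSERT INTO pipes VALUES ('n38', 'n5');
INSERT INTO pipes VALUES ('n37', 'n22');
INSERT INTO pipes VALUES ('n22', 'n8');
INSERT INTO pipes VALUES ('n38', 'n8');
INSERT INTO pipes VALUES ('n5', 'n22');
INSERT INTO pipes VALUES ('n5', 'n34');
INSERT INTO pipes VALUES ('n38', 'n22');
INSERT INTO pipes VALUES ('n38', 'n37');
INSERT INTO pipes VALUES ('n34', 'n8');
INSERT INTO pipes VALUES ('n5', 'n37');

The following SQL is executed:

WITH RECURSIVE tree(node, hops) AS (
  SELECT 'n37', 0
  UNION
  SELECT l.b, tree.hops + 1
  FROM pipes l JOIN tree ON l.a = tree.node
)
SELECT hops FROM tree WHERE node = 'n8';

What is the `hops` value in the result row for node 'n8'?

2

Base: (n37, hops=0).
Iteration 1: edges from {n37} -> (n22, hops=1).
Iteration 2: edges from {n22} -> (n8, hops=2).
Iteration 3: no outgoing edges from {n8}; recursion stops.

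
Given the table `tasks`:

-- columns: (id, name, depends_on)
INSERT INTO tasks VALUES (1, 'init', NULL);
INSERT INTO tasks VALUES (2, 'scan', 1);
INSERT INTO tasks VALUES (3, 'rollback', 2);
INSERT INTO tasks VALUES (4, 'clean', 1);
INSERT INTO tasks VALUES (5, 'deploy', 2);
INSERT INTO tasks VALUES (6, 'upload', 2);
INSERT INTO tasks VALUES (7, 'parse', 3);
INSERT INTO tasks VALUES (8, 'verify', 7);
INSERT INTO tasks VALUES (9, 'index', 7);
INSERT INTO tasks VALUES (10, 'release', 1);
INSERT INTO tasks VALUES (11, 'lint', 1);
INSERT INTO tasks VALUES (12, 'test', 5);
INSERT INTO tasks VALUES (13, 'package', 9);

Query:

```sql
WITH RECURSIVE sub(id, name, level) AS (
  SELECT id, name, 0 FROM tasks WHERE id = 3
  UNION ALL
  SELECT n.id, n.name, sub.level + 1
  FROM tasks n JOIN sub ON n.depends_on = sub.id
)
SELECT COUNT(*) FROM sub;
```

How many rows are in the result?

Base: id=3 (rollback) at level 0.
Iteration 1: rows with depends_on in {3} -> parse (id 7, level 1).
Iteration 2: rows with depends_on in {7} -> verify (id 8, level 2), index (id 9, level 2).
Iteration 3: rows with depends_on in {8,9} -> package (id 13, level 3).
Iteration 4: no rows with depends_on in {13}; recursion stops.
Total rows emitted: 5.

5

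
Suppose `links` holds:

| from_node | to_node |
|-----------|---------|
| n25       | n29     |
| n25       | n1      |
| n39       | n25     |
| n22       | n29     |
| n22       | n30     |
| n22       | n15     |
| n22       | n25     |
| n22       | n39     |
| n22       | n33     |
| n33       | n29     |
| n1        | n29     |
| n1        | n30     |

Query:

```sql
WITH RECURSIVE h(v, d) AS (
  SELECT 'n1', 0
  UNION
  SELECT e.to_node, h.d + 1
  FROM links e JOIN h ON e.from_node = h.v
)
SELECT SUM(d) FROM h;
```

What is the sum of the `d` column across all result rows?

Base: (n1, d=0).
Iteration 1: edges from {n1} -> (n29, d=1), (n30, d=1).
Iteration 2: no outgoing edges from {n29,n30}; recursion stops.
SUM(d) = 0 + 1 + 1 = 2.

2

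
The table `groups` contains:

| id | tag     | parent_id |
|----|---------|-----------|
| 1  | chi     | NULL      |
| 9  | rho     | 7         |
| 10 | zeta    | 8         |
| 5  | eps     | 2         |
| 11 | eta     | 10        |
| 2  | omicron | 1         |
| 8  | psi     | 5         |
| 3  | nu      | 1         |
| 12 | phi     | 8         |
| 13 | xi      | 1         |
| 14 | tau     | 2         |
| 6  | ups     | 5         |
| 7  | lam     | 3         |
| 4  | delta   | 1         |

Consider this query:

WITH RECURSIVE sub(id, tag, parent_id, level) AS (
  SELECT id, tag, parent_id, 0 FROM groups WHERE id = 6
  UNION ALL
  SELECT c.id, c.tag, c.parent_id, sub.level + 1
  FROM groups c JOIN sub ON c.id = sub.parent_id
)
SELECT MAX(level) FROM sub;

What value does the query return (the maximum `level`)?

Base: id=6 (ups), parent_id=5, level 0.
Iteration 1: join on id=5 -> eps (id 5, parent_id=2, level 1).
Iteration 2: join on id=2 -> omicron (id 2, parent_id=1, level 2).
Iteration 3: join on id=1 -> chi (id 1, parent_id=NULL, level 3).
Iteration 4: parent_id is NULL; no match; recursion stops.
level values: 0, 1, 2, 3; the maximum is 3.

3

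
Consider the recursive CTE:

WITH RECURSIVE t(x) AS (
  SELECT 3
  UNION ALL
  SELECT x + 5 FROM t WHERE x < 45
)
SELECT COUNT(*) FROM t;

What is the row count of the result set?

10

Base: x=3.
Iteration 1: 3 < 45 holds -> x = 3 + 5 = 8.
Iteration 2: 8 < 45 holds -> x = 8 + 5 = 13.
Iteration 3: 13 < 45 holds -> x = 13 + 5 = 18.
Iteration 4: 18 < 45 holds -> x = 18 + 5 = 23.
Iteration 5: 23 < 45 holds -> x = 23 + 5 = 28.
Iteration 6: 28 < 45 holds -> x = 28 + 5 = 33.
Iteration 7: 33 < 45 holds -> x = 33 + 5 = 38.
Iteration 8: 38 < 45 holds -> x = 38 + 5 = 43.
Iteration 9: 43 < 45 holds -> x = 43 + 5 = 48.
Iteration 10: 48 < 45 fails; recursion stops.
Total rows emitted: 10.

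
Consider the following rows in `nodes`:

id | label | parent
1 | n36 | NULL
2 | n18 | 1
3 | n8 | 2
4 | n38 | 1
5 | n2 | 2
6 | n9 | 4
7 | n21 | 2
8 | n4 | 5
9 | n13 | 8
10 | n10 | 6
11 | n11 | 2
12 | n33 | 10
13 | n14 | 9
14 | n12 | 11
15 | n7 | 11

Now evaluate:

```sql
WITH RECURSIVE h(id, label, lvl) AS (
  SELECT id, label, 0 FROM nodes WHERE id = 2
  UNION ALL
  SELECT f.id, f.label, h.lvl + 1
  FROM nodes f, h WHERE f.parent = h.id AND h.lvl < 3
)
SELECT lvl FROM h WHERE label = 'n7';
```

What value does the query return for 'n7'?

2

Base: id=2 (n18) at lvl 0.
Iteration 1: rows with parent in {2} -> n8 (id 3, lvl 1), n2 (id 5, lvl 1), n21 (id 7, lvl 1), n11 (id 11, lvl 1).
Iteration 2: rows with parent in {3,5,7,11} -> n4 (id 8, lvl 2), n12 (id 14, lvl 2), n7 (id 15, lvl 2).
Iteration 3: rows with parent in {8,14,15} -> n13 (id 9, lvl 3).
Iteration 4: lvl < 3 fails for all current rows; recursion stops.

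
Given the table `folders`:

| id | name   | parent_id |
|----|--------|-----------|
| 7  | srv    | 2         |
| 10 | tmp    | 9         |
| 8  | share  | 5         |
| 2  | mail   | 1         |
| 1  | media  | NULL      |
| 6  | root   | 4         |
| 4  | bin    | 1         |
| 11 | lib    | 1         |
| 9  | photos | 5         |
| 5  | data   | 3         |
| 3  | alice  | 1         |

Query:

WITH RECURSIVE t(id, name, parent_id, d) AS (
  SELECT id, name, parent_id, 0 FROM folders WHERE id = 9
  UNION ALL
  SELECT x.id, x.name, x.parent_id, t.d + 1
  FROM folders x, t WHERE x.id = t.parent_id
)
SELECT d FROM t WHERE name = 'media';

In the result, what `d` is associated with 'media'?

Base: id=9 (photos), parent_id=5, d 0.
Iteration 1: join on id=5 -> data (id 5, parent_id=3, d 1).
Iteration 2: join on id=3 -> alice (id 3, parent_id=1, d 2).
Iteration 3: join on id=1 -> media (id 1, parent_id=NULL, d 3).
Iteration 4: parent_id is NULL; no match; recursion stops.

3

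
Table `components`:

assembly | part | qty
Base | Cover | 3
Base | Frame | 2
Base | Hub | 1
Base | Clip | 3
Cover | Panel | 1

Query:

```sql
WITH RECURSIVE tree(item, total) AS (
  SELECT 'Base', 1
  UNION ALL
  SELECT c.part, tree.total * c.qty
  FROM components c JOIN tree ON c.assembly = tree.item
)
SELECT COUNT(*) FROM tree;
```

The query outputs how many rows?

6

Base: (Base, total=1).
Iteration 1: components of {Base} -> Clip = 1*3 = 3, Cover = 1*3 = 3, Frame = 1*2 = 2, Hub = 1*1 = 1.
Iteration 2: components of {Clip,Cover,Frame,Hub} -> Panel = 3*1 = 3.
Iteration 3: no further components; recursion stops.
Total rows emitted: 6.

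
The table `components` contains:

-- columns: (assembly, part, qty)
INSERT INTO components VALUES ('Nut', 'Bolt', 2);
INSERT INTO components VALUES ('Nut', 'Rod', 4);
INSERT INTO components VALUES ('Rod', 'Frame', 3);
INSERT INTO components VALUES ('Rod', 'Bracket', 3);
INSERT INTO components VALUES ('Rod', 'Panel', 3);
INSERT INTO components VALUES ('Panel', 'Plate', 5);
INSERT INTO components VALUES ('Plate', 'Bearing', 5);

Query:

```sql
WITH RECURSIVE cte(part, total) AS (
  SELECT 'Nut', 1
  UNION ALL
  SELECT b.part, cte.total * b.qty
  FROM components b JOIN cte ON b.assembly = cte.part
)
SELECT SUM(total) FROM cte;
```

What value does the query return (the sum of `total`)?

403

Base: (Nut, total=1).
Iteration 1: components of {Nut} -> Bolt = 1*2 = 2, Rod = 1*4 = 4.
Iteration 2: components of {Bolt,Rod} -> Bracket = 4*3 = 12, Frame = 4*3 = 12, Panel = 4*3 = 12.
Iteration 3: components of {Bracket,Frame,Panel} -> Plate = 12*5 = 60.
Iteration 4: components of {Plate} -> Bearing = 60*5 = 300.
Iteration 5: no further components; recursion stops.
SUM(total) = 1 + 2 + 4 + 12 + 12 + 12 + 60 + 300 = 403.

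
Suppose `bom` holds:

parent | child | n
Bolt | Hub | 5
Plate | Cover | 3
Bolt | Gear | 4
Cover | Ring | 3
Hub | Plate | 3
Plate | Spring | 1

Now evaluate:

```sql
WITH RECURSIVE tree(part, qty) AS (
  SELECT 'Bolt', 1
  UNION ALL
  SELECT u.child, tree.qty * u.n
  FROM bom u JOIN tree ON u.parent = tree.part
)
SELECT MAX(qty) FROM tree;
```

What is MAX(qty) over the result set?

135

Base: (Bolt, qty=1).
Iteration 1: components of {Bolt} -> Gear = 1*4 = 4, Hub = 1*5 = 5.
Iteration 2: components of {Gear,Hub} -> Plate = 5*3 = 15.
Iteration 3: components of {Plate} -> Cover = 15*3 = 45, Spring = 15*1 = 15.
Iteration 4: components of {Cover,Spring} -> Ring = 45*3 = 135.
Iteration 5: no further components; recursion stops.
qty values: 1, 5, 4, 15, 45, 15, 135; the maximum is 135.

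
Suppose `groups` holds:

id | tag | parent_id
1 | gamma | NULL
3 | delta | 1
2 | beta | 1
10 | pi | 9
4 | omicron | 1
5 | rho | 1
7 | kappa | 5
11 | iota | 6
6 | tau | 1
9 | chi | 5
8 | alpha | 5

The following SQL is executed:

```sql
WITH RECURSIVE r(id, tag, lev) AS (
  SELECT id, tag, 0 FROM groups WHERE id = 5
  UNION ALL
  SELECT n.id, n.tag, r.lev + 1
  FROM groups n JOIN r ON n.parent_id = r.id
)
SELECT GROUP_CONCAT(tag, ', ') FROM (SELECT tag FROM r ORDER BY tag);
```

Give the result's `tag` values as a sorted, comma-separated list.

alpha, chi, kappa, pi, rho

Base: id=5 (rho) at lev 0.
Iteration 1: rows with parent_id in {5} -> kappa (id 7, lev 1), alpha (id 8, lev 1), chi (id 9, lev 1).
Iteration 2: rows with parent_id in {7,8,9} -> pi (id 10, lev 2).
Iteration 3: no rows with parent_id in {10}; recursion stops.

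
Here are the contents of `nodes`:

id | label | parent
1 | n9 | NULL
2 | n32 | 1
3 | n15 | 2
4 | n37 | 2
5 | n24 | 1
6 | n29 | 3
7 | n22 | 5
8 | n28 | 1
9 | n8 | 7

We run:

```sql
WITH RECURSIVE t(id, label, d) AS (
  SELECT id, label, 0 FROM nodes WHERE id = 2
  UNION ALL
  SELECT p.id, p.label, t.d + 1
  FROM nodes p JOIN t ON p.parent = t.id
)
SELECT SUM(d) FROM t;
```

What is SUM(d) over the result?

4

Base: id=2 (n32) at d 0.
Iteration 1: rows with parent in {2} -> n15 (id 3, d 1), n37 (id 4, d 1).
Iteration 2: rows with parent in {3,4} -> n29 (id 6, d 2).
Iteration 3: no rows with parent in {6}; recursion stops.
SUM(d) = 0 + 1 + 1 + 2 = 4.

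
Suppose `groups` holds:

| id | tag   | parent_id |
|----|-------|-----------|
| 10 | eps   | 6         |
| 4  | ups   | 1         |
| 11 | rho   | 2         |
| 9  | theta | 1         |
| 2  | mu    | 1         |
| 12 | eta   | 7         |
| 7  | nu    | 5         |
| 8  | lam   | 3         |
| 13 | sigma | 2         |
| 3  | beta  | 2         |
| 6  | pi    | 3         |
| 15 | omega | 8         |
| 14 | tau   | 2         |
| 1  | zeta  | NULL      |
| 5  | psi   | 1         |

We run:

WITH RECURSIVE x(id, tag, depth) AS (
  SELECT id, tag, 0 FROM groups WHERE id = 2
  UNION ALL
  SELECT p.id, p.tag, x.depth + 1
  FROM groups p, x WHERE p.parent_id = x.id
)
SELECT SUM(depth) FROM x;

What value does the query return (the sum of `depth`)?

Base: id=2 (mu) at depth 0.
Iteration 1: rows with parent_id in {2} -> beta (id 3, depth 1), rho (id 11, depth 1), sigma (id 13, depth 1), tau (id 14, depth 1).
Iteration 2: rows with parent_id in {3,11,13,14} -> pi (id 6, depth 2), lam (id 8, depth 2).
Iteration 3: rows with parent_id in {6,8} -> eps (id 10, depth 3), omega (id 15, depth 3).
Iteration 4: no rows with parent_id in {10,15}; recursion stops.
SUM(depth) = 0 + 1 + 1 + 1 + 1 + 2 + 2 + 3 + 3 = 14.

14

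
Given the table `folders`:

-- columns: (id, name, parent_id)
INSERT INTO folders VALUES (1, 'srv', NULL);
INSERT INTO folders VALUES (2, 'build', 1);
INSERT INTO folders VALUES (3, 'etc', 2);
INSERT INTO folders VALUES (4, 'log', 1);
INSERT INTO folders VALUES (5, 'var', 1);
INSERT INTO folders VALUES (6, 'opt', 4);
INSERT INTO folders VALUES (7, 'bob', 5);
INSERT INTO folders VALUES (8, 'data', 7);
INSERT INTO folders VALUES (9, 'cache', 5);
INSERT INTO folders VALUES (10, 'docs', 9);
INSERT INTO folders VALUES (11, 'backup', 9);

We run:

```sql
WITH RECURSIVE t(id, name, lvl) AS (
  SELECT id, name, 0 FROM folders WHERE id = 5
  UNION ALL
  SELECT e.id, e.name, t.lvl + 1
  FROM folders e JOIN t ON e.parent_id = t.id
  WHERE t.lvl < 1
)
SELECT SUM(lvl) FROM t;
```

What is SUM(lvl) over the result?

2

Base: id=5 (var) at lvl 0.
Iteration 1: rows with parent_id in {5} -> bob (id 7, lvl 1), cache (id 9, lvl 1).
Iteration 2: lvl < 1 fails for all current rows; recursion stops.
SUM(lvl) = 0 + 1 + 1 = 2.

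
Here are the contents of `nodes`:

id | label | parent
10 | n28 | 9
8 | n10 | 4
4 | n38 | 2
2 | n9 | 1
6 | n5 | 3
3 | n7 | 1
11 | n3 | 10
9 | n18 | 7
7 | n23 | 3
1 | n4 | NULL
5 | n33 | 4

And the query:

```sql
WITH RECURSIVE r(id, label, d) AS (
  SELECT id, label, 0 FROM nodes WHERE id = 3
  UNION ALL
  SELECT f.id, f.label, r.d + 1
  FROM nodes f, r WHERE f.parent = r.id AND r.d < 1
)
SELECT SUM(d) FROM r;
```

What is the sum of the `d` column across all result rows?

Base: id=3 (n7) at d 0.
Iteration 1: rows with parent in {3} -> n5 (id 6, d 1), n23 (id 7, d 1).
Iteration 2: d < 1 fails for all current rows; recursion stops.
SUM(d) = 0 + 1 + 1 = 2.

2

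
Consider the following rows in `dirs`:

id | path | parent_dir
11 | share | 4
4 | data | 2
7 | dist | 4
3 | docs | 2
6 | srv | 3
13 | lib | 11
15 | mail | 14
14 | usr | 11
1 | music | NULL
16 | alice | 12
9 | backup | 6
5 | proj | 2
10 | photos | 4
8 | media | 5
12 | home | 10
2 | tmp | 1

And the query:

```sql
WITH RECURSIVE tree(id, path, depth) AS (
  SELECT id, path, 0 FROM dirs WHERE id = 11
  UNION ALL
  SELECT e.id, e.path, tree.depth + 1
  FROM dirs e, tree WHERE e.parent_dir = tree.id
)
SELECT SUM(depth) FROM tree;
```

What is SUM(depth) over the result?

4

Base: id=11 (share) at depth 0.
Iteration 1: rows with parent_dir in {11} -> lib (id 13, depth 1), usr (id 14, depth 1).
Iteration 2: rows with parent_dir in {13,14} -> mail (id 15, depth 2).
Iteration 3: no rows with parent_dir in {15}; recursion stops.
SUM(depth) = 0 + 1 + 1 + 2 = 4.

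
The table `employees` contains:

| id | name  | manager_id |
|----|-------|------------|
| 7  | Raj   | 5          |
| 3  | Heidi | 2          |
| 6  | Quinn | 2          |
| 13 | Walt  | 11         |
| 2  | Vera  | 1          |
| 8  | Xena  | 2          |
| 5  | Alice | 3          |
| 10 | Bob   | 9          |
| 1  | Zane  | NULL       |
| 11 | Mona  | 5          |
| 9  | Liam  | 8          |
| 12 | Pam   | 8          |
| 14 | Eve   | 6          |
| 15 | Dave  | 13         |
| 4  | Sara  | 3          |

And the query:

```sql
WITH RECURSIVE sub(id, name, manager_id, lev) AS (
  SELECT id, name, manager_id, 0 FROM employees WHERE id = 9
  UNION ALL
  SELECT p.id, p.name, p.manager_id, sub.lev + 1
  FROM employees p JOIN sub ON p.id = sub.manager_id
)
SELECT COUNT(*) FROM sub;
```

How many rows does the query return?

Base: id=9 (Liam), manager_id=8, lev 0.
Iteration 1: join on id=8 -> Xena (id 8, manager_id=2, lev 1).
Iteration 2: join on id=2 -> Vera (id 2, manager_id=1, lev 2).
Iteration 3: join on id=1 -> Zane (id 1, manager_id=NULL, lev 3).
Iteration 4: manager_id is NULL; no match; recursion stops.
Total rows emitted: 4.

4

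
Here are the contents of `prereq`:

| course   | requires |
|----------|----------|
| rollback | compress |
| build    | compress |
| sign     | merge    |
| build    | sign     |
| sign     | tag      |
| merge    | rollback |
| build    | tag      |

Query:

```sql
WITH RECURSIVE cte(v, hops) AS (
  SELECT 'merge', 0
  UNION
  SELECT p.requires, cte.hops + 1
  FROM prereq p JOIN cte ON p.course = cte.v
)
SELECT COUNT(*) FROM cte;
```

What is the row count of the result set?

Base: (merge, hops=0).
Iteration 1: edges from {merge} -> (rollback, hops=1).
Iteration 2: edges from {rollback} -> (compress, hops=2).
Iteration 3: no outgoing edges from {compress}; recursion stops.
Total rows emitted: 3.

3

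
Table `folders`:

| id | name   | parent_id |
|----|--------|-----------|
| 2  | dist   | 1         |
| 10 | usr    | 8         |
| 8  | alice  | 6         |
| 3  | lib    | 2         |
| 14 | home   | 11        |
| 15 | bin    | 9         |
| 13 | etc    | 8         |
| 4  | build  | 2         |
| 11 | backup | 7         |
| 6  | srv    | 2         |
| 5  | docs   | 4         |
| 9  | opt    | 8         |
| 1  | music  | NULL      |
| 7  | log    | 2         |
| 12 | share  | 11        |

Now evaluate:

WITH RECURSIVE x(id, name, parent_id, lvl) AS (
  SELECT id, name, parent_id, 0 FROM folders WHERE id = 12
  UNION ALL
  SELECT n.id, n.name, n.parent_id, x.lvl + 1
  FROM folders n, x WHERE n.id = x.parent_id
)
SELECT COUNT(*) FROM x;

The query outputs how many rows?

5

Base: id=12 (share), parent_id=11, lvl 0.
Iteration 1: join on id=11 -> backup (id 11, parent_id=7, lvl 1).
Iteration 2: join on id=7 -> log (id 7, parent_id=2, lvl 2).
Iteration 3: join on id=2 -> dist (id 2, parent_id=1, lvl 3).
Iteration 4: join on id=1 -> music (id 1, parent_id=NULL, lvl 4).
Iteration 5: parent_id is NULL; no match; recursion stops.
Total rows emitted: 5.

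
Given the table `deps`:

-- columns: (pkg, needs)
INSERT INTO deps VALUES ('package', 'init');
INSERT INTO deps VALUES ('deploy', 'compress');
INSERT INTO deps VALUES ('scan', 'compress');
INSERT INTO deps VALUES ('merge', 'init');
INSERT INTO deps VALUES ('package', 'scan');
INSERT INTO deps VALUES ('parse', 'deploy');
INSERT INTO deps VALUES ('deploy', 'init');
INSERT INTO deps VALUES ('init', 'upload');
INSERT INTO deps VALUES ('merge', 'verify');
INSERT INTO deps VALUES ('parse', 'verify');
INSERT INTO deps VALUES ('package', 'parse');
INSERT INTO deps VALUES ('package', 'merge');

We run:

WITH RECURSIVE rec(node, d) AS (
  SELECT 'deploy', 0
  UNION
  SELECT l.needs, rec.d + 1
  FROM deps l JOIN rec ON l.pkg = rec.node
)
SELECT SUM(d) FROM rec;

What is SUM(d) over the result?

4

Base: (deploy, d=0).
Iteration 1: edges from {deploy} -> (compress, d=1), (init, d=1).
Iteration 2: edges from {compress,init} -> (upload, d=2).
Iteration 3: no outgoing edges from {upload}; recursion stops.
SUM(d) = 0 + 1 + 1 + 2 = 4.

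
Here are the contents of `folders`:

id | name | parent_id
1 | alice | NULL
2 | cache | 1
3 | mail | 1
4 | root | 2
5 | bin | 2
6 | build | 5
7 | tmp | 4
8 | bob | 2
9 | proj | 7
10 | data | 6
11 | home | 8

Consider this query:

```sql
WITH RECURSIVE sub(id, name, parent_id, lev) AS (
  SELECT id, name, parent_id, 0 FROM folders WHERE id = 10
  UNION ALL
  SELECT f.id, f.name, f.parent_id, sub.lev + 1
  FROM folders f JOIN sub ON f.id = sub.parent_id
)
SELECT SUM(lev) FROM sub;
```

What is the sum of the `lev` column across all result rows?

10

Base: id=10 (data), parent_id=6, lev 0.
Iteration 1: join on id=6 -> build (id 6, parent_id=5, lev 1).
Iteration 2: join on id=5 -> bin (id 5, parent_id=2, lev 2).
Iteration 3: join on id=2 -> cache (id 2, parent_id=1, lev 3).
Iteration 4: join on id=1 -> alice (id 1, parent_id=NULL, lev 4).
Iteration 5: parent_id is NULL; no match; recursion stops.
SUM(lev) = 0 + 1 + 2 + 3 + 4 = 10.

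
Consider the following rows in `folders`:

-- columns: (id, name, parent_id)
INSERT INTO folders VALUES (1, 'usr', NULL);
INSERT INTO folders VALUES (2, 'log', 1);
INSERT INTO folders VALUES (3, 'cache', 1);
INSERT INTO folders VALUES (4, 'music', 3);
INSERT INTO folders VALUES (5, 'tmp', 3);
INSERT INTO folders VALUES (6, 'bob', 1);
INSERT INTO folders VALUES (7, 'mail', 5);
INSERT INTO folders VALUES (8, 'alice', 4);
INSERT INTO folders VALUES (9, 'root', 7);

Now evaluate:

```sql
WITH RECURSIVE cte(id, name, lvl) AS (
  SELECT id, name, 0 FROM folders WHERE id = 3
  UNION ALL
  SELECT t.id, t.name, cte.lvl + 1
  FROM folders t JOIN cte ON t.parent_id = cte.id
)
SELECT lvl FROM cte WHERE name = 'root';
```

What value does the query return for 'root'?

Base: id=3 (cache) at lvl 0.
Iteration 1: rows with parent_id in {3} -> music (id 4, lvl 1), tmp (id 5, lvl 1).
Iteration 2: rows with parent_id in {4,5} -> mail (id 7, lvl 2), alice (id 8, lvl 2).
Iteration 3: rows with parent_id in {7,8} -> root (id 9, lvl 3).
Iteration 4: no rows with parent_id in {9}; recursion stops.

3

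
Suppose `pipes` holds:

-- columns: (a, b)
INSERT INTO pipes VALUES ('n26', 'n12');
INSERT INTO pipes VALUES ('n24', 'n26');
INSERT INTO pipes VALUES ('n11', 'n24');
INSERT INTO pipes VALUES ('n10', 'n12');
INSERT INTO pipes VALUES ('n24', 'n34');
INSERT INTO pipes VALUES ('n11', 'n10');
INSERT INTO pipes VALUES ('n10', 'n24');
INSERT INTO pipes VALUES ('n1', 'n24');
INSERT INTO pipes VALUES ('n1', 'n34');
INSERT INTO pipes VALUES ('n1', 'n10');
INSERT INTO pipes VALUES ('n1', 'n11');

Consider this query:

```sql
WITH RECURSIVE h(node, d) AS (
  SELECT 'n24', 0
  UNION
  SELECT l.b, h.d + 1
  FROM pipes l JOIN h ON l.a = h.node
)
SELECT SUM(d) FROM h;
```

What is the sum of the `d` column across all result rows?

4

Base: (n24, d=0).
Iteration 1: edges from {n24} -> (n26, d=1), (n34, d=1).
Iteration 2: edges from {n26,n34} -> (n12, d=2).
Iteration 3: no outgoing edges from {n12}; recursion stops.
SUM(d) = 0 + 1 + 1 + 2 = 4.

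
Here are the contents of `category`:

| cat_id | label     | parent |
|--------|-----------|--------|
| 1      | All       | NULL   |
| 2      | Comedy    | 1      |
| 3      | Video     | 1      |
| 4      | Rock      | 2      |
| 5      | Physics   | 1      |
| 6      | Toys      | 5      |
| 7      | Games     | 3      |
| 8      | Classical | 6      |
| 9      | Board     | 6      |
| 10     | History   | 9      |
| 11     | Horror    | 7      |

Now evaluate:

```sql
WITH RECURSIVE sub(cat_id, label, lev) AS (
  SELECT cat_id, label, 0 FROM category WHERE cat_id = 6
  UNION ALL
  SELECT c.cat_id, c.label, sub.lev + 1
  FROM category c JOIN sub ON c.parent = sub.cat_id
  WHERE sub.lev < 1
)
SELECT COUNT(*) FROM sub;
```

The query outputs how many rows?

3

Base: cat_id=6 (Toys) at lev 0.
Iteration 1: rows with parent in {6} -> Classical (id 8, lev 1), Board (id 9, lev 1).
Iteration 2: lev < 1 fails for all current rows; recursion stops.
Total rows emitted: 3.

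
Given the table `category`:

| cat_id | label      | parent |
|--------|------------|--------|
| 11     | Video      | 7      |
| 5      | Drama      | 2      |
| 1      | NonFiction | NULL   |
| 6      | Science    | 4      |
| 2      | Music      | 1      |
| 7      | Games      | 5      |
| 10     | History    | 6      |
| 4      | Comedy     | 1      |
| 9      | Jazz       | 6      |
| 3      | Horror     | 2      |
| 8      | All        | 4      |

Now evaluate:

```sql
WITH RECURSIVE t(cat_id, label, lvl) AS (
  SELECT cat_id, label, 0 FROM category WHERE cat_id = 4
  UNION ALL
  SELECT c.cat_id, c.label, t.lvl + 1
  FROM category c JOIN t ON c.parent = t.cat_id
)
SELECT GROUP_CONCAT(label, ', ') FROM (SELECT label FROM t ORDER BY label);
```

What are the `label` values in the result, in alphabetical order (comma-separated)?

All, Comedy, History, Jazz, Science

Base: cat_id=4 (Comedy) at lvl 0.
Iteration 1: rows with parent in {4} -> Science (id 6, lvl 1), All (id 8, lvl 1).
Iteration 2: rows with parent in {6,8} -> Jazz (id 9, lvl 2), History (id 10, lvl 2).
Iteration 3: no rows with parent in {9,10}; recursion stops.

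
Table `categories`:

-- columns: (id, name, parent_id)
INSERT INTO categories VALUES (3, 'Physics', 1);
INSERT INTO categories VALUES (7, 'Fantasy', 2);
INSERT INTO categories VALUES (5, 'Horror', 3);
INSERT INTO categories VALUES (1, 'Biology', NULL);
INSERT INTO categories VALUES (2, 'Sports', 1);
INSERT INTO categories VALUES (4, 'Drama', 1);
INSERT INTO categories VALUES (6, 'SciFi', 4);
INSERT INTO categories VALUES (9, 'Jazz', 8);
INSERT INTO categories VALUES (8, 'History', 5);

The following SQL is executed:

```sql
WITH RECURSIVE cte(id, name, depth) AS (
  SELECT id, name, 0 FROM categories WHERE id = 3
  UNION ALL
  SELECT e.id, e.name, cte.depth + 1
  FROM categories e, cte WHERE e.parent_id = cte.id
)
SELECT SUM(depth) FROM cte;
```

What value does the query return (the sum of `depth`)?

6

Base: id=3 (Physics) at depth 0.
Iteration 1: rows with parent_id in {3} -> Horror (id 5, depth 1).
Iteration 2: rows with parent_id in {5} -> History (id 8, depth 2).
Iteration 3: rows with parent_id in {8} -> Jazz (id 9, depth 3).
Iteration 4: no rows with parent_id in {9}; recursion stops.
SUM(depth) = 0 + 1 + 2 + 3 = 6.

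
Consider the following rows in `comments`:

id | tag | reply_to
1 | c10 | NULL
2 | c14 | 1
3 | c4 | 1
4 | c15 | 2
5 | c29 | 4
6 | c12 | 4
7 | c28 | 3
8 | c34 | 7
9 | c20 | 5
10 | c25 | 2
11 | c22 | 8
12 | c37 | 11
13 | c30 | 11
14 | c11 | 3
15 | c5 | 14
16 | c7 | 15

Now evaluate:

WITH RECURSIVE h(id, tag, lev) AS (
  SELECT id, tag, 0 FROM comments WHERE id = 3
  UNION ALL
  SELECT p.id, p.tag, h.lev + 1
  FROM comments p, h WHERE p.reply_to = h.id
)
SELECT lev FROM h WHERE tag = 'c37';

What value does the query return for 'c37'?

4

Base: id=3 (c4) at lev 0.
Iteration 1: rows with reply_to in {3} -> c28 (id 7, lev 1), c11 (id 14, lev 1).
Iteration 2: rows with reply_to in {7,14} -> c34 (id 8, lev 2), c5 (id 15, lev 2).
Iteration 3: rows with reply_to in {8,15} -> c22 (id 11, lev 3), c7 (id 16, lev 3).
Iteration 4: rows with reply_to in {11,16} -> c37 (id 12, lev 4), c30 (id 13, lev 4).
Iteration 5: no rows with reply_to in {12,13}; recursion stops.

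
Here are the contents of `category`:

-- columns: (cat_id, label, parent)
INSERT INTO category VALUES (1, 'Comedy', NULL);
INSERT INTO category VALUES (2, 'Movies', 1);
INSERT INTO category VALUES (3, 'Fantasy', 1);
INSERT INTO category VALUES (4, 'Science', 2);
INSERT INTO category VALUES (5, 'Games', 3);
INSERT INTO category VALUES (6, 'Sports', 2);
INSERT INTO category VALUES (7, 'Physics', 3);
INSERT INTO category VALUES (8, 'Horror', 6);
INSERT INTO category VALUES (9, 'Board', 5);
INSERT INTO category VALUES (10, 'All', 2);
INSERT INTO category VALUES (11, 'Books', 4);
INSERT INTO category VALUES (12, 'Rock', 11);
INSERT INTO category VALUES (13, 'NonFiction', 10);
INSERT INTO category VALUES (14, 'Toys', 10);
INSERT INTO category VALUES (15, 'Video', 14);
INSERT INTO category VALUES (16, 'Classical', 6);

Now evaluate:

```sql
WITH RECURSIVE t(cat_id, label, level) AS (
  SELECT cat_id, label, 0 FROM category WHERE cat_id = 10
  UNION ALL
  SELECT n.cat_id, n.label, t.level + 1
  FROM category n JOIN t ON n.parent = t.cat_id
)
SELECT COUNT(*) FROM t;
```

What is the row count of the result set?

4

Base: cat_id=10 (All) at level 0.
Iteration 1: rows with parent in {10} -> NonFiction (id 13, level 1), Toys (id 14, level 1).
Iteration 2: rows with parent in {13,14} -> Video (id 15, level 2).
Iteration 3: no rows with parent in {15}; recursion stops.
Total rows emitted: 4.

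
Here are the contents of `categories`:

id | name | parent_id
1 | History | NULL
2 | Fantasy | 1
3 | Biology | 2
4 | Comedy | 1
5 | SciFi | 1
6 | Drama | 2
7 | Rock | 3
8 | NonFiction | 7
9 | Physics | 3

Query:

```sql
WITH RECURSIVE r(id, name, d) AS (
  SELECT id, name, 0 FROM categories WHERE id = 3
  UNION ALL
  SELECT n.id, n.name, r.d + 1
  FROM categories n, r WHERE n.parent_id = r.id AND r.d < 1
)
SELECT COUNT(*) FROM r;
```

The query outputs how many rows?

Base: id=3 (Biology) at d 0.
Iteration 1: rows with parent_id in {3} -> Rock (id 7, d 1), Physics (id 9, d 1).
Iteration 2: d < 1 fails for all current rows; recursion stops.
Total rows emitted: 3.

3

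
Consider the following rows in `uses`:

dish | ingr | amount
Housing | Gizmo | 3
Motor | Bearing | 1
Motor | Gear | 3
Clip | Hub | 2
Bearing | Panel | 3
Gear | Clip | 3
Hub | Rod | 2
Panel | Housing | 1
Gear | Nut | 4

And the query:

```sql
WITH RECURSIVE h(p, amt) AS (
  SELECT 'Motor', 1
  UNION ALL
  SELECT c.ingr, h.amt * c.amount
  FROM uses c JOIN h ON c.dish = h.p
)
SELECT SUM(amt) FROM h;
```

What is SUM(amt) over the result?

95

Base: (Motor, amt=1).
Iteration 1: components of {Motor} -> Bearing = 1*1 = 1, Gear = 1*3 = 3.
Iteration 2: components of {Bearing,Gear} -> Clip = 3*3 = 9, Nut = 3*4 = 12, Panel = 1*3 = 3.
Iteration 3: components of {Clip,Nut,Panel} -> Housing = 3*1 = 3, Hub = 9*2 = 18.
Iteration 4: components of {Housing,Hub} -> Gizmo = 3*3 = 9, Rod = 18*2 = 36.
Iteration 5: no further components; recursion stops.
SUM(amt) = 1 + 1 + 3 + 3 + 9 + 12 + 3 + 18 + 9 + 36 = 95.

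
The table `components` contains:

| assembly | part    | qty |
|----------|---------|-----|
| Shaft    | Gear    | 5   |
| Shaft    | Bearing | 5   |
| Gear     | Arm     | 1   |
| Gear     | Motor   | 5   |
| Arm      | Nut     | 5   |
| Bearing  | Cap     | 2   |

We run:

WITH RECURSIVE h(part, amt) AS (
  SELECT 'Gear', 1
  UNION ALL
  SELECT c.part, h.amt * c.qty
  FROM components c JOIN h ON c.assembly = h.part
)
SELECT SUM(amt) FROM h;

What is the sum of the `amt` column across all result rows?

12

Base: (Gear, amt=1).
Iteration 1: components of {Gear} -> Arm = 1*1 = 1, Motor = 1*5 = 5.
Iteration 2: components of {Arm,Motor} -> Nut = 1*5 = 5.
Iteration 3: no further components; recursion stops.
SUM(amt) = 1 + 1 + 5 + 5 = 12.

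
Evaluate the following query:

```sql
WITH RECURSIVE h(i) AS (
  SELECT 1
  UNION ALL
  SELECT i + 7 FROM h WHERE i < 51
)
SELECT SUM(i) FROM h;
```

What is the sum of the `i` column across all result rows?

Base: i=1.
Iteration 1: 1 < 51 holds -> i = 1 + 7 = 8.
Iteration 2: 8 < 51 holds -> i = 8 + 7 = 15.
Iteration 3: 15 < 51 holds -> i = 15 + 7 = 22.
Iteration 4: 22 < 51 holds -> i = 22 + 7 = 29.
Iteration 5: 29 < 51 holds -> i = 29 + 7 = 36.
Iteration 6: 36 < 51 holds -> i = 36 + 7 = 43.
Iteration 7: 43 < 51 holds -> i = 43 + 7 = 50.
Iteration 8: 50 < 51 holds -> i = 50 + 7 = 57.
Iteration 9: 57 < 51 fails; recursion stops.
SUM(i) = 1 + 8 + 15 + 22 + 29 + 36 + 43 + 50 + 57 = 261.

261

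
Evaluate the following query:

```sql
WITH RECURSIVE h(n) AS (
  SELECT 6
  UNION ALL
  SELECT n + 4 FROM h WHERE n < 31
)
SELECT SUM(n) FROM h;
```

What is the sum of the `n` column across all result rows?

160

Base: n=6.
Iteration 1: 6 < 31 holds -> n = 6 + 4 = 10.
Iteration 2: 10 < 31 holds -> n = 10 + 4 = 14.
Iteration 3: 14 < 31 holds -> n = 14 + 4 = 18.
Iteration 4: 18 < 31 holds -> n = 18 + 4 = 22.
Iteration 5: 22 < 31 holds -> n = 22 + 4 = 26.
Iteration 6: 26 < 31 holds -> n = 26 + 4 = 30.
Iteration 7: 30 < 31 holds -> n = 30 + 4 = 34.
Iteration 8: 34 < 31 fails; recursion stops.
SUM(n) = 6 + 10 + 14 + 18 + 22 + 26 + 30 + 34 = 160.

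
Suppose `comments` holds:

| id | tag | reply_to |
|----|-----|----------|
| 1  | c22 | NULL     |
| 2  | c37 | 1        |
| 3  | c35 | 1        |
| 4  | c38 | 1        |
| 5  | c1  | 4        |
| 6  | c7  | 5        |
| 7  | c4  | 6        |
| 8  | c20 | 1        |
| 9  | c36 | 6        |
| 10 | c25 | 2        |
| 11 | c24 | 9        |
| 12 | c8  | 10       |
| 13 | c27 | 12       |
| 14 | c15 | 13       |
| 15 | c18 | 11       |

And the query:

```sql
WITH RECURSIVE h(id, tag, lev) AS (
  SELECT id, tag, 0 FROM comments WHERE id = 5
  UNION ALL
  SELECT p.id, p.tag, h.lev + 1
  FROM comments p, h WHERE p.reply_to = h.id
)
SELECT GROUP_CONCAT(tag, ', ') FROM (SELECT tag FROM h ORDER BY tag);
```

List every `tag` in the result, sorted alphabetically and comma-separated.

Base: id=5 (c1) at lev 0.
Iteration 1: rows with reply_to in {5} -> c7 (id 6, lev 1).
Iteration 2: rows with reply_to in {6} -> c4 (id 7, lev 2), c36 (id 9, lev 2).
Iteration 3: rows with reply_to in {7,9} -> c24 (id 11, lev 3).
Iteration 4: rows with reply_to in {11} -> c18 (id 15, lev 4).
Iteration 5: no rows with reply_to in {15}; recursion stops.

c1, c18, c24, c36, c4, c7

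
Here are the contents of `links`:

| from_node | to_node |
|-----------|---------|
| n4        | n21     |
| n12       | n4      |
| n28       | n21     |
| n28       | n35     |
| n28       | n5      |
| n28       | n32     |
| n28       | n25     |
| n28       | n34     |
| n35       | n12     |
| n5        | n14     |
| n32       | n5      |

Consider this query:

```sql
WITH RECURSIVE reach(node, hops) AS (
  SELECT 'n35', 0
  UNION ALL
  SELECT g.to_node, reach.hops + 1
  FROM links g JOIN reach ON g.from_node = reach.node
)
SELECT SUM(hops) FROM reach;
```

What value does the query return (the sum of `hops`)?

6

Base: (n35, hops=0).
Iteration 1: edges from {n35} -> (n12, hops=1).
Iteration 2: edges from {n12} -> (n4, hops=2).
Iteration 3: edges from {n4} -> (n21, hops=3).
Iteration 4: no outgoing edges from {n21}; recursion stops.
SUM(hops) = 0 + 1 + 2 + 3 = 6.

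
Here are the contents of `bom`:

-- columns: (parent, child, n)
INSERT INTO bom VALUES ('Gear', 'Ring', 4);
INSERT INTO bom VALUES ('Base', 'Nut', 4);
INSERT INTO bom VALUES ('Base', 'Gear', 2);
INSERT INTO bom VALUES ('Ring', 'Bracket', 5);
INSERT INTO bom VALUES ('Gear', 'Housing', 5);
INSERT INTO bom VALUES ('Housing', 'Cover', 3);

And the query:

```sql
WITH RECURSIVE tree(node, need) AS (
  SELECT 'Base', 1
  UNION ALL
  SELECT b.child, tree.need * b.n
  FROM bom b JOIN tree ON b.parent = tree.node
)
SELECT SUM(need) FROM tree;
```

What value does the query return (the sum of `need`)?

95

Base: (Base, need=1).
Iteration 1: components of {Base} -> Gear = 1*2 = 2, Nut = 1*4 = 4.
Iteration 2: components of {Gear,Nut} -> Housing = 2*5 = 10, Ring = 2*4 = 8.
Iteration 3: components of {Housing,Ring} -> Bracket = 8*5 = 40, Cover = 10*3 = 30.
Iteration 4: no further components; recursion stops.
SUM(need) = 1 + 4 + 2 + 8 + 10 + 40 + 30 = 95.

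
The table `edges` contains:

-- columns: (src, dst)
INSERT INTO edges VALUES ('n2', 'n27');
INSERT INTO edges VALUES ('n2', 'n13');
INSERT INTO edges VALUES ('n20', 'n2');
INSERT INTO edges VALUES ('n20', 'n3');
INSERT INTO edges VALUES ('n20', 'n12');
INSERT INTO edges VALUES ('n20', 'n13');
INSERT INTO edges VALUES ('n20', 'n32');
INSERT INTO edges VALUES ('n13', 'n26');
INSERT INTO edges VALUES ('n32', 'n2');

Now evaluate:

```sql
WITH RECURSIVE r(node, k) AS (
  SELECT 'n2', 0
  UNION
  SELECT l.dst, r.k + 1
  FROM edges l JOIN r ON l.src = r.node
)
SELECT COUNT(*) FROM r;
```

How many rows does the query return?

Base: (n2, k=0).
Iteration 1: edges from {n2} -> (n13, k=1), (n27, k=1).
Iteration 2: edges from {n13,n27} -> (n26, k=2).
Iteration 3: no outgoing edges from {n26}; recursion stops.
Total rows emitted: 4.

4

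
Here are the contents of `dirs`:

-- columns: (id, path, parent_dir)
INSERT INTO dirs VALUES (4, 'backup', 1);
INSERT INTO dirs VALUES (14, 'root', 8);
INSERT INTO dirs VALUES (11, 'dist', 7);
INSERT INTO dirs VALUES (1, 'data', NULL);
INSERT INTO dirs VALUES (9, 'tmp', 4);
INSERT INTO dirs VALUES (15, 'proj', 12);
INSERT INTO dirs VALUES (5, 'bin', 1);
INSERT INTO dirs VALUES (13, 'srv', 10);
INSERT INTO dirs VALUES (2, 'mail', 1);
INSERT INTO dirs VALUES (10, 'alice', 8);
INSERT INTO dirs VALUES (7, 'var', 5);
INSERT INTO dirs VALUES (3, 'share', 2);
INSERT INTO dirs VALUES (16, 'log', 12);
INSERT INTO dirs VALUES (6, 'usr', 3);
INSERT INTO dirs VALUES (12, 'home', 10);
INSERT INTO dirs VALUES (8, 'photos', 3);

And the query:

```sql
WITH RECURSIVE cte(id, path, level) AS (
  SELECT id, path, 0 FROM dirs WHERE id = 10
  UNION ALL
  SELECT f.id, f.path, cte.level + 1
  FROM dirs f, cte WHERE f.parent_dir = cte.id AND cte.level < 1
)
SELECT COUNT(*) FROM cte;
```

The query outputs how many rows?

Base: id=10 (alice) at level 0.
Iteration 1: rows with parent_dir in {10} -> home (id 12, level 1), srv (id 13, level 1).
Iteration 2: level < 1 fails for all current rows; recursion stops.
Total rows emitted: 3.

3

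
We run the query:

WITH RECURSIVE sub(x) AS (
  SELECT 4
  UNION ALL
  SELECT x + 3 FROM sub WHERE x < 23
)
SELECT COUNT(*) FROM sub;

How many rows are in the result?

8

Base: x=4.
Iteration 1: 4 < 23 holds -> x = 4 + 3 = 7.
Iteration 2: 7 < 23 holds -> x = 7 + 3 = 10.
Iteration 3: 10 < 23 holds -> x = 10 + 3 = 13.
Iteration 4: 13 < 23 holds -> x = 13 + 3 = 16.
Iteration 5: 16 < 23 holds -> x = 16 + 3 = 19.
Iteration 6: 19 < 23 holds -> x = 19 + 3 = 22.
Iteration 7: 22 < 23 holds -> x = 22 + 3 = 25.
Iteration 8: 25 < 23 fails; recursion stops.
Total rows emitted: 8.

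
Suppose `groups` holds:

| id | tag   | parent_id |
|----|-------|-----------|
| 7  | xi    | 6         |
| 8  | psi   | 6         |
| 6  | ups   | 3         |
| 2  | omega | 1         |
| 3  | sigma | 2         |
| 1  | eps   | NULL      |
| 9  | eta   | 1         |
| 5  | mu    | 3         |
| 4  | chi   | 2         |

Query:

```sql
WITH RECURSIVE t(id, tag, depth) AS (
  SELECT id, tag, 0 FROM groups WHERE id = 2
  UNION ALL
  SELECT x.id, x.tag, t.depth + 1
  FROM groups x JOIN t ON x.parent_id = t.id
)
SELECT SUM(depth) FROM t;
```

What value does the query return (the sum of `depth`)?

Base: id=2 (omega) at depth 0.
Iteration 1: rows with parent_id in {2} -> sigma (id 3, depth 1), chi (id 4, depth 1).
Iteration 2: rows with parent_id in {3,4} -> mu (id 5, depth 2), ups (id 6, depth 2).
Iteration 3: rows with parent_id in {5,6} -> xi (id 7, depth 3), psi (id 8, depth 3).
Iteration 4: no rows with parent_id in {7,8}; recursion stops.
SUM(depth) = 0 + 1 + 1 + 2 + 2 + 3 + 3 = 12.

12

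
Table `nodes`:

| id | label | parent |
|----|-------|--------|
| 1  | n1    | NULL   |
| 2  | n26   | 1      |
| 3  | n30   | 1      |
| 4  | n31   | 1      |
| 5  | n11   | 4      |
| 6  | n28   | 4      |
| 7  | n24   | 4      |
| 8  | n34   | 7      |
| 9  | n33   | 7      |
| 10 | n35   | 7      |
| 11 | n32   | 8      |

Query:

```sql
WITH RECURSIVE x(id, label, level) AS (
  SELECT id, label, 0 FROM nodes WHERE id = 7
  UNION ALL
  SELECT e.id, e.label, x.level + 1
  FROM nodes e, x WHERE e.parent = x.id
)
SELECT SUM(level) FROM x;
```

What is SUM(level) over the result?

Base: id=7 (n24) at level 0.
Iteration 1: rows with parent in {7} -> n34 (id 8, level 1), n33 (id 9, level 1), n35 (id 10, level 1).
Iteration 2: rows with parent in {8,9,10} -> n32 (id 11, level 2).
Iteration 3: no rows with parent in {11}; recursion stops.
SUM(level) = 0 + 1 + 1 + 1 + 2 = 5.

5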